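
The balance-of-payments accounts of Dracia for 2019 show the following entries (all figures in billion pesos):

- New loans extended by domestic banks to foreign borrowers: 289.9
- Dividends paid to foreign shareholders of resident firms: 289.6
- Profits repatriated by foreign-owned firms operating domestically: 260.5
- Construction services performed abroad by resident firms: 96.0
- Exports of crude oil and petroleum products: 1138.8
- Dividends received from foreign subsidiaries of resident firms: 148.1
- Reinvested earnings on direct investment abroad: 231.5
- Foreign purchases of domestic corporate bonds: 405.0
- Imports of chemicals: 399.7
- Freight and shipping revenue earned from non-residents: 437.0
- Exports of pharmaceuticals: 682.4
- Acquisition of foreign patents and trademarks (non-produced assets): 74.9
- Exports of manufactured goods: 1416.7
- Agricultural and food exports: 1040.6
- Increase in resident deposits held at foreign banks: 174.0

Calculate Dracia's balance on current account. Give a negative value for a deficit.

4241.3

Goods: 1040.6 + 1138.8 - 399.7 + 682.4 + 1416.7 = 3878.8
Services: 437.0 + 96.0 = 533.0
Primary income: 231.5 - 260.5 - 289.6 + 148.1 = -170.5
Current account = 3878.8 + 533.0 + (-170.5) = 4241.3
(Excluded from the current account — financial account: new loans extended by domestic banks to foreign borrowers 289.9, foreign purchases of domestic corporate bonds 405.0, increase in resident deposits held at foreign banks 174.0; capital account: acquisition of foreign patents and trademarks (non-produced assets) 74.9.)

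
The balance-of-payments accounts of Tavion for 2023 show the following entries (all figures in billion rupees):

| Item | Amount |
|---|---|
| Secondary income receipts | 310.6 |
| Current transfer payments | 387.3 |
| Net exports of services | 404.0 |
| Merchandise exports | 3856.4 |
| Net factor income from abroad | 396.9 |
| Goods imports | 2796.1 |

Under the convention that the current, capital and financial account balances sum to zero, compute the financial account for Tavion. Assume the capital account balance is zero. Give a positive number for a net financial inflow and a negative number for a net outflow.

-1784.5

Goods balance = 3856.4 - 2796.1 = 1060.3
Services balance = 404.0
Trade balance (goods + services) = 1060.3 + 404.0 = 1464.3
Net primary income = 396.9
Net secondary income = 310.6 - 387.3 = -76.7
Current account = 1464.3 + 396.9 + (-76.7) = 1784.5
Financial account = -(1784.5) = -1784.5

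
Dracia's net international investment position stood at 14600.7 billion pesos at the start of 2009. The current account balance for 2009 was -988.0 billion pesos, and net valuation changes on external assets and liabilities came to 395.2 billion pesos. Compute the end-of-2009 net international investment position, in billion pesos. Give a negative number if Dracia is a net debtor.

Change in NIIP = current account + net valuation change = -988.0 + 395.2 = -592.8
End-of-year NIIP = 14600.7 + (-592.8) = 14007.9

14007.9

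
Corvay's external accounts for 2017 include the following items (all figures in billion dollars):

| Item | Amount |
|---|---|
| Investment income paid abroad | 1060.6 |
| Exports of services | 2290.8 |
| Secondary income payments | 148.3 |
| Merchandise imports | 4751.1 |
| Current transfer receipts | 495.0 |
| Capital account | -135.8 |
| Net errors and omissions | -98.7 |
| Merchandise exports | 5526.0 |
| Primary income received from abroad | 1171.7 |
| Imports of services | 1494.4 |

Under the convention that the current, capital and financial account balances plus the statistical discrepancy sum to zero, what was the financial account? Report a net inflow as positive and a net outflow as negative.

Goods balance = 5526.0 - 4751.1 = 774.9
Services balance = 2290.8 - 1494.4 = 796.4
Trade balance (goods + services) = 774.9 + 796.4 = 1571.3
Net primary income = 1171.7 - 1060.6 = 111.1
Net secondary income = 495.0 - 148.3 = 346.7
Current account = 1571.3 + 111.1 + 346.7 = 2029.1
Financial account = -(2029.1 + (-135.8) + (-98.7)) = -1794.6

-1794.6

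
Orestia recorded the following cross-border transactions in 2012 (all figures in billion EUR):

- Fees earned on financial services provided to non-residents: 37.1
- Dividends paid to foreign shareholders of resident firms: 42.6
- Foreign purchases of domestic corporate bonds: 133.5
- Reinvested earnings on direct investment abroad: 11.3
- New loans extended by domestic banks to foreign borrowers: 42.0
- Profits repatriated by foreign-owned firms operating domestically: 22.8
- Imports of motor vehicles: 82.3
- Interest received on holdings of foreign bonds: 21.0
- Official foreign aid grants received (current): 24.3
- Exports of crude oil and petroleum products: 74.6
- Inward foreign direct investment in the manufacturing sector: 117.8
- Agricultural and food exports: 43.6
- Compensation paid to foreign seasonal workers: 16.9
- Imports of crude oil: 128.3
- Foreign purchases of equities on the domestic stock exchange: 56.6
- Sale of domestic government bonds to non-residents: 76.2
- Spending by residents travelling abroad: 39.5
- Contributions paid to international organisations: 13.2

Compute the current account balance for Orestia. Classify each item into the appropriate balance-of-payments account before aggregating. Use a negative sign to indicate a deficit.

-133.7

Goods: 74.6 - 82.3 - 128.3 + 43.6 = -92.4
Services: 37.1 - 39.5 = -2.4
Primary income: 11.3 + 21.0 - 16.9 - 42.6 - 22.8 = -50.0
Secondary income: -13.2 + 24.3 = 11.1
Current account = (-92.4) + (-2.4) + (-50.0) + 11.1 = -133.7
(Excluded from the current account — financial account: foreign purchases of domestic corporate bonds 133.5, new loans extended by domestic banks to foreign borrowers 42.0, inward foreign direct investment in the manufacturing sector 117.8, foreign purchases of equities on the domestic stock exchange 56.6, sale of domestic government bonds to non-residents 76.2.)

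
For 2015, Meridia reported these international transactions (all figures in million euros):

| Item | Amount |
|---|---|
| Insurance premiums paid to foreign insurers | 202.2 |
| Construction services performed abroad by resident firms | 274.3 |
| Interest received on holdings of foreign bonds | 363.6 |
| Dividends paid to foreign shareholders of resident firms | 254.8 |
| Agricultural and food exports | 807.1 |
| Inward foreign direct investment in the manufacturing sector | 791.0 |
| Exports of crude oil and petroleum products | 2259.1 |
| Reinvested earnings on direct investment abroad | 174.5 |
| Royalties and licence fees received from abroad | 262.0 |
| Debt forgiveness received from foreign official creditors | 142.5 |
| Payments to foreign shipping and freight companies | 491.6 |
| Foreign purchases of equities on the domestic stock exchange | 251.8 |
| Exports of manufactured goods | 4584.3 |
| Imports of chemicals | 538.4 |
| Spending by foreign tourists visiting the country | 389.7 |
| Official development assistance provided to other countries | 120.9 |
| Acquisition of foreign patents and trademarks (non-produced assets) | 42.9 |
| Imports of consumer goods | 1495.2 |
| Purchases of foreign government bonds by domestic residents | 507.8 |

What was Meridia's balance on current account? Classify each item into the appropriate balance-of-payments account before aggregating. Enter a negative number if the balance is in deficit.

6011.5

Goods: 807.1 - 1495.2 + 2259.1 + 4584.3 - 538.4 = 5616.9
Services: 274.3 - 491.6 - 202.2 + 389.7 + 262.0 = 232.2
Primary income: -254.8 + 363.6 + 174.5 = 283.3
Secondary income: -120.9
Current account = 5616.9 + 232.2 + 283.3 + (-120.9) = 6011.5
(Excluded from the current account — financial account: inward foreign direct investment in the manufacturing sector 791.0, foreign purchases of equities on the domestic stock exchange 251.8, purchases of foreign government bonds by domestic residents 507.8; capital account: debt forgiveness received from foreign official creditors 142.5, acquisition of foreign patents and trademarks (non-produced assets) 42.9.)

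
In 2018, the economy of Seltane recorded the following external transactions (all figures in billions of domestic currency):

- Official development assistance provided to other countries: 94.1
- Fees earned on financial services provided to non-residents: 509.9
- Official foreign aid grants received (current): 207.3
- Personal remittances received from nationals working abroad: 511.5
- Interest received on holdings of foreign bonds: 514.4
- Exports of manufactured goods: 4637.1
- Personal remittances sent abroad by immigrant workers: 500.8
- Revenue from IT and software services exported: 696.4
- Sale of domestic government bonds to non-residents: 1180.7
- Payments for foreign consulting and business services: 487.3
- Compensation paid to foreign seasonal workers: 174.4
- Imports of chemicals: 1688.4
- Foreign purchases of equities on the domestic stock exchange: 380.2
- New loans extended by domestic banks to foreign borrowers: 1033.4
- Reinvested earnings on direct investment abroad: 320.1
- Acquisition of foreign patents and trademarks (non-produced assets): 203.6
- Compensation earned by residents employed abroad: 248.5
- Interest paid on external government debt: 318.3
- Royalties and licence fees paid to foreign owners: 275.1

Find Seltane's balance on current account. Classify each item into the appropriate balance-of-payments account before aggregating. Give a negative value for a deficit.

4106.8

Goods: -1688.4 + 4637.1 = 2948.7
Services: 509.9 - 275.1 - 487.3 + 696.4 = 443.9
Primary income: 320.1 - 174.4 - 318.3 + 514.4 + 248.5 = 590.3
Secondary income: 511.5 - 500.8 - 94.1 + 207.3 = 123.9
Current account = 2948.7 + 443.9 + 590.3 + 123.9 = 4106.8
(Excluded from the current account — financial account: sale of domestic government bonds to non-residents 1180.7, foreign purchases of equities on the domestic stock exchange 380.2, new loans extended by domestic banks to foreign borrowers 1033.4; capital account: acquisition of foreign patents and trademarks (non-produced assets) 203.6.)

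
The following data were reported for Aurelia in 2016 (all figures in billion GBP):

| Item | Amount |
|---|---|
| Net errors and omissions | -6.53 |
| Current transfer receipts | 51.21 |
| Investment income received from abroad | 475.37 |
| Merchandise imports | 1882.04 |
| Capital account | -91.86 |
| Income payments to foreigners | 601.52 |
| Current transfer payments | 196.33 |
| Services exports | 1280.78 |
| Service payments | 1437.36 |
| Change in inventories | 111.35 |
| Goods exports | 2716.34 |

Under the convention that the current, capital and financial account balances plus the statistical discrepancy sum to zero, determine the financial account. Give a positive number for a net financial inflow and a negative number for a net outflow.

Goods balance = 2716.34 - 1882.04 = 834.30
Services balance = 1280.78 - 1437.36 = -156.58
Trade balance (goods + services) = 834.30 + (-156.58) = 677.72
Net primary income = 475.37 - 601.52 = -126.15
Net secondary income = 51.21 - 196.33 = -145.12
Current account = 677.72 + (-126.15) + (-145.12) = 406.45
Financial account = -(406.45 + (-91.86) + (-6.53)) = -308.06

-308.06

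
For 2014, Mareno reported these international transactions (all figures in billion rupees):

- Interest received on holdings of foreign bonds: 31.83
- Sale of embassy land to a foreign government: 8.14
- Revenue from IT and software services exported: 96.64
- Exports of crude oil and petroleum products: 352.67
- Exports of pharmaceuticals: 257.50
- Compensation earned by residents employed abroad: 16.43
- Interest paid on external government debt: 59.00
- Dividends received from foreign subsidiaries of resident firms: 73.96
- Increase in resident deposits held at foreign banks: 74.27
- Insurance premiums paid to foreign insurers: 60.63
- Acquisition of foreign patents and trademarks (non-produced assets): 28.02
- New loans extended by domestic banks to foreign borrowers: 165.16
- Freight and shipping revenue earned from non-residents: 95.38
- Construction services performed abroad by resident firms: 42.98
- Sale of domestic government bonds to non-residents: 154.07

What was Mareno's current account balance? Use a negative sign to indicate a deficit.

Goods: 352.67 + 257.50 = 610.17
Services: 42.98 + 95.38 - 60.63 + 96.64 = 174.37
Primary income: 73.96 + 31.83 + 16.43 - 59.00 = 63.22
Current account = 610.17 + 174.37 + 63.22 = 847.76
(Excluded from the current account — capital account: sale of embassy land to a foreign government 8.14, acquisition of foreign patents and trademarks (non-produced assets) 28.02; financial account: increase in resident deposits held at foreign banks 74.27, new loans extended by domestic banks to foreign borrowers 165.16, sale of domestic government bonds to non-residents 154.07.)

847.76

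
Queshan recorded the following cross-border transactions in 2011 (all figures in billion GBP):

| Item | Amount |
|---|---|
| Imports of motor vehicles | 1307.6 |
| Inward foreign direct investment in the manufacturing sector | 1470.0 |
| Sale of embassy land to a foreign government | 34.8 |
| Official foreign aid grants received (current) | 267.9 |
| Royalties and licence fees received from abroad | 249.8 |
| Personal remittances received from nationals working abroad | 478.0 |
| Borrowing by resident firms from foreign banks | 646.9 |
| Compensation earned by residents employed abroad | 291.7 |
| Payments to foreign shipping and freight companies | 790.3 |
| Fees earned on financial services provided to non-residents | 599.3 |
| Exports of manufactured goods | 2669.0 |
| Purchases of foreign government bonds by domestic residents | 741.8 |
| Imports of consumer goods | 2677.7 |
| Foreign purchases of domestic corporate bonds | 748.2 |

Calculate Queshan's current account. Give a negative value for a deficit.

Goods: 2669.0 - 2677.7 - 1307.6 = -1316.3
Services: 599.3 + 249.8 - 790.3 = 58.8
Primary income: 291.7
Secondary income: 478.0 + 267.9 = 745.9
Current account = (-1316.3) + 58.8 + 291.7 + 745.9 = -219.9
(Excluded from the current account — financial account: inward foreign direct investment in the manufacturing sector 1470.0, borrowing by resident firms from foreign banks 646.9, purchases of foreign government bonds by domestic residents 741.8, foreign purchases of domestic corporate bonds 748.2; capital account: sale of embassy land to a foreign government 34.8.)

-219.9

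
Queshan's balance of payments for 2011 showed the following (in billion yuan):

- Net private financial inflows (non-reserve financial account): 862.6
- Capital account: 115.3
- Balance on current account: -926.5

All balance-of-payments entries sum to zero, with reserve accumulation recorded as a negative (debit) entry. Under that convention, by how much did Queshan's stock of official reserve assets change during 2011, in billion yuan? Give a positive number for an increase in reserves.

Official reserve transactions balance = -((-926.5) + 115.3 + 862.6) = -51.4
An accumulation of reserves is recorded as a debit (negative entry), so the change in the stock of reserves is the negative of that balance.
Change in official reserves = -(-51.4) = 51.4

51.4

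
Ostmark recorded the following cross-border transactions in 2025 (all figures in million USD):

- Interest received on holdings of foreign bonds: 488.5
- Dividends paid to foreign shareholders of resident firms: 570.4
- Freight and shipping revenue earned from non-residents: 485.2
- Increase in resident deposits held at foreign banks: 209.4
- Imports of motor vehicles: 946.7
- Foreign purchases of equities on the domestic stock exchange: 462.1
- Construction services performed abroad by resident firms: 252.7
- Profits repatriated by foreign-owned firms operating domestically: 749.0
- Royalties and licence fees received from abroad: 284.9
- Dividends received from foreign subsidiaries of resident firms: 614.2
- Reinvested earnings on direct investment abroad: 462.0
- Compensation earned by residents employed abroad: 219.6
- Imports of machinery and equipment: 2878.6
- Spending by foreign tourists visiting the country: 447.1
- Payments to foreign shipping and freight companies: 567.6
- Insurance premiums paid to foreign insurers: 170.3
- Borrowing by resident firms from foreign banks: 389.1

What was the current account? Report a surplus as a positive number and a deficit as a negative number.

-2628.4

Goods: -2878.6 - 946.7 = -3825.3
Services: 252.7 + 485.2 + 284.9 - 567.6 + 447.1 - 170.3 = 732.0
Primary income: -570.4 + 488.5 + 219.6 - 749.0 + 614.2 + 462.0 = 464.9
Current account = (-3825.3) + 732.0 + 464.9 = -2628.4
(Excluded from the current account — financial account: increase in resident deposits held at foreign banks 209.4, foreign purchases of equities on the domestic stock exchange 462.1, borrowing by resident firms from foreign banks 389.1.)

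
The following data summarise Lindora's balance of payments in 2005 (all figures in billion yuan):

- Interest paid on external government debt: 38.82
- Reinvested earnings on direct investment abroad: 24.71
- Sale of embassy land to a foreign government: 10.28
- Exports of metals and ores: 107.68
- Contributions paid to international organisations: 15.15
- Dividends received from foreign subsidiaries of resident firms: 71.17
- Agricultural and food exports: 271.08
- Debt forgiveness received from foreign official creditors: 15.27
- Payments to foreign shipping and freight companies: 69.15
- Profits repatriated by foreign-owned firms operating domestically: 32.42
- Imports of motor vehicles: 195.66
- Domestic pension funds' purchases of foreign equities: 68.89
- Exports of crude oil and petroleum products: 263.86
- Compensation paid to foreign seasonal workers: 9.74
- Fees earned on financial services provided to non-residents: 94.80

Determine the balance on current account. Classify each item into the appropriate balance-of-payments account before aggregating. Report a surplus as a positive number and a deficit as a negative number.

472.36

Goods: 263.86 - 195.66 + 107.68 + 271.08 = 446.96
Services: 94.80 - 69.15 = 25.65
Primary income: -38.82 + 24.71 - 9.74 + 71.17 - 32.42 = 14.90
Secondary income: -15.15
Current account = 446.96 + 25.65 + 14.90 + (-15.15) = 472.36
(Excluded from the current account — capital account: sale of embassy land to a foreign government 10.28, debt forgiveness received from foreign official creditors 15.27; financial account: domestic pension funds' purchases of foreign equities 68.89.)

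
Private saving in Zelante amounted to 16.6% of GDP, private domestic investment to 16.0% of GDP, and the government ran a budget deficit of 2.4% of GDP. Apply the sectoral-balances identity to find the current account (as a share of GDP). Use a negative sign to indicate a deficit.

-1.8

By the sectoral-balances identity, CA = (S_private - I) + (T - G).
Private balance = 16.6 - 16.0 = 0.6
Government balance (T - G) = -2.4
CA = 0.6 + (-2.4) = -1.8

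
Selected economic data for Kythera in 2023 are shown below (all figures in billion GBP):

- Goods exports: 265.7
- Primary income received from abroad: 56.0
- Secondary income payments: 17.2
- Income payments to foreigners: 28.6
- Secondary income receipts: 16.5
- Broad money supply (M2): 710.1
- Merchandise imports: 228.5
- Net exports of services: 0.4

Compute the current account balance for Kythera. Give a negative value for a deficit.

Goods balance = 265.7 - 228.5 = 37.2
Services balance = 0.4
Trade balance (goods + services) = 37.2 + 0.4 = 37.6
Net primary income = 56.0 - 28.6 = 27.4
Net secondary income = 16.5 - 17.2 = -0.7
Current account = 37.6 + 27.4 + (-0.7) = 64.3

64.3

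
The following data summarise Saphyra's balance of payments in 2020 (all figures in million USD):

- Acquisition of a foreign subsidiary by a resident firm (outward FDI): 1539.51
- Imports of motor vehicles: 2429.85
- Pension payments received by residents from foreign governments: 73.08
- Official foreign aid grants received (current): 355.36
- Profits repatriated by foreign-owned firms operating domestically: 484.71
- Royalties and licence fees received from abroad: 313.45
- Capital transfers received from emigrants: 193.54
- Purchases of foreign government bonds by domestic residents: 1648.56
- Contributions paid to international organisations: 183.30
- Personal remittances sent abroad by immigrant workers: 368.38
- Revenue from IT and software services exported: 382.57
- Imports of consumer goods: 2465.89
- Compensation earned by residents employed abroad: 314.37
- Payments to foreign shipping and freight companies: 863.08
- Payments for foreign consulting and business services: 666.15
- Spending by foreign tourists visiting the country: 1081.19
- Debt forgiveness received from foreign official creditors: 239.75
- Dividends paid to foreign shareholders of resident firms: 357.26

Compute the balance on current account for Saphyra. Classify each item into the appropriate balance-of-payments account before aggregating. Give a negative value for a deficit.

-5298.60

Goods: -2465.89 - 2429.85 = -4895.74
Services: -863.08 - 666.15 + 382.57 + 1081.19 + 313.45 = 247.98
Primary income: 314.37 - 484.71 - 357.26 = -527.60
Secondary income: 355.36 - 183.30 - 368.38 + 73.08 = -123.24
Current account = (-4895.74) + 247.98 + (-527.60) + (-123.24) = -5298.60
(Excluded from the current account — financial account: acquisition of a foreign subsidiary by a resident firm (outward FDI) 1539.51, purchases of foreign government bonds by domestic residents 1648.56; capital account: capital transfers received from emigrants 193.54, debt forgiveness received from foreign official creditors 239.75.)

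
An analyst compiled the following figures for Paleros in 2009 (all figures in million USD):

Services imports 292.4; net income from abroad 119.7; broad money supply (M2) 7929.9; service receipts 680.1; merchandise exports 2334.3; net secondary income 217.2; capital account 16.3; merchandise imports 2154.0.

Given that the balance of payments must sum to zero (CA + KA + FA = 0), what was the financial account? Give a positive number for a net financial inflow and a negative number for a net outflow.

Goods balance = 2334.3 - 2154.0 = 180.3
Services balance = 680.1 - 292.4 = 387.7
Trade balance (goods + services) = 180.3 + 387.7 = 568.0
Net primary income = 119.7
Net secondary income = 217.2
Current account = 568.0 + 119.7 + 217.2 = 904.9
Financial account = -(904.9 + 16.3) = -921.2

-921.2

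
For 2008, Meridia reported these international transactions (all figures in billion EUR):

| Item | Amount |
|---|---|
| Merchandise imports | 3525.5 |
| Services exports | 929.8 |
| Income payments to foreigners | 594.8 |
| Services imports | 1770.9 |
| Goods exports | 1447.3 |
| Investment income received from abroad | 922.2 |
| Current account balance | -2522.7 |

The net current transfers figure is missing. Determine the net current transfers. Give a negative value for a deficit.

69.2

Current account = goods balance + services balance + net primary income + net secondary income
Sum of the known components = -2591.9
Net current transfers = CA - (known components) = -2522.7 - (-2591.9) = 69.2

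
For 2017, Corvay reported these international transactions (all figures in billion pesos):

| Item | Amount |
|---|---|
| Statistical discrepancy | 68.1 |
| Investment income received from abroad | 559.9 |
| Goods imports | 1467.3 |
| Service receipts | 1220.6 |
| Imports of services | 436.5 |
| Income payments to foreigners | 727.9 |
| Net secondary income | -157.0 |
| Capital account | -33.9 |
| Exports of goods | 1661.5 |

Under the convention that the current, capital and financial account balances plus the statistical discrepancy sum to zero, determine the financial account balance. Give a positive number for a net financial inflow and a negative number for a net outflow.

-687.5

Goods balance = 1661.5 - 1467.3 = 194.2
Services balance = 1220.6 - 436.5 = 784.1
Trade balance (goods + services) = 194.2 + 784.1 = 978.3
Net primary income = 559.9 - 727.9 = -168.0
Net secondary income = -157.0
Current account = 978.3 + (-168.0) + (-157.0) = 653.3
Financial account = -(653.3 + (-33.9) + 68.1) = -687.5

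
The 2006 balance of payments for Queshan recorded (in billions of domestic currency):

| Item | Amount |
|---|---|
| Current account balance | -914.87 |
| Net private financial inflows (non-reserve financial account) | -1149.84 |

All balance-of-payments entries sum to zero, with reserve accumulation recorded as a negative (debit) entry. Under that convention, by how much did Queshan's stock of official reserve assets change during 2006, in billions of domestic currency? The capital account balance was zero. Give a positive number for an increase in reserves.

Official reserve transactions balance = -((-914.87) + (-1149.84)) = 2064.71
An accumulation of reserves is recorded as a debit (negative entry), so the change in the stock of reserves is the negative of that balance.
Change in official reserves = -(2064.71) = -2064.71

-2064.71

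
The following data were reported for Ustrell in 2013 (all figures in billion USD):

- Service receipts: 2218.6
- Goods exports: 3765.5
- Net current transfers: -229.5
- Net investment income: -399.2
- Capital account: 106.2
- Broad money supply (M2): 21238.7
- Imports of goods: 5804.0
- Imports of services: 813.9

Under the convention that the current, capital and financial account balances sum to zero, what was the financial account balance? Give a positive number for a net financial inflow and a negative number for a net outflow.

Goods balance = 3765.5 - 5804.0 = -2038.5
Services balance = 2218.6 - 813.9 = 1404.7
Trade balance (goods + services) = -2038.5 + 1404.7 = -633.8
Net primary income = -399.2
Net secondary income = -229.5
Current account = -633.8 + (-399.2) + (-229.5) = -1262.5
Financial account = -(-1262.5 + 106.2) = 1156.3

1156.3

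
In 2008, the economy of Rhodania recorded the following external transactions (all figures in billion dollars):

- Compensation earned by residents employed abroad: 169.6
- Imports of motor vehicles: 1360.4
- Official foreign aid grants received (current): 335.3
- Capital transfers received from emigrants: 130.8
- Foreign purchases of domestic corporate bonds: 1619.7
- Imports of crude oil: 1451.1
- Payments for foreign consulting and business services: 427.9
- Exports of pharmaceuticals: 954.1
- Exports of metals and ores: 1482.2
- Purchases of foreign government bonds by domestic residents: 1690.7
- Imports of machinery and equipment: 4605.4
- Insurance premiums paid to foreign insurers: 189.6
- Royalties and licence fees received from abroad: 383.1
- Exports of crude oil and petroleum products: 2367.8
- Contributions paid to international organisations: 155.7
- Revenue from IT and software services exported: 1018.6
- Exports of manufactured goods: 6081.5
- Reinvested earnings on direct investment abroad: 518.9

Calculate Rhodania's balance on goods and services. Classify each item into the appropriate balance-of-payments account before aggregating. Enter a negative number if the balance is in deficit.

Goods: 1482.2 + 2367.8 - 1451.1 - 4605.4 + 954.1 - 1360.4 + 6081.5 = 3468.7
Services: 1018.6 + 383.1 - 189.6 - 427.9 = 784.2
Trade balance = 3468.7 + 784.2 = 4252.9
(Excluded from the trade balance — primary income: compensation earned by residents employed abroad 169.6, reinvested earnings on direct investment abroad 518.9; secondary income: official foreign aid grants received (current) 335.3, contributions paid to international organisations 155.7; capital account: capital transfers received from emigrants 130.8; financial account: foreign purchases of domestic corporate bonds 1619.7, purchases of foreign government bonds by domestic residents 1690.7.)

4252.9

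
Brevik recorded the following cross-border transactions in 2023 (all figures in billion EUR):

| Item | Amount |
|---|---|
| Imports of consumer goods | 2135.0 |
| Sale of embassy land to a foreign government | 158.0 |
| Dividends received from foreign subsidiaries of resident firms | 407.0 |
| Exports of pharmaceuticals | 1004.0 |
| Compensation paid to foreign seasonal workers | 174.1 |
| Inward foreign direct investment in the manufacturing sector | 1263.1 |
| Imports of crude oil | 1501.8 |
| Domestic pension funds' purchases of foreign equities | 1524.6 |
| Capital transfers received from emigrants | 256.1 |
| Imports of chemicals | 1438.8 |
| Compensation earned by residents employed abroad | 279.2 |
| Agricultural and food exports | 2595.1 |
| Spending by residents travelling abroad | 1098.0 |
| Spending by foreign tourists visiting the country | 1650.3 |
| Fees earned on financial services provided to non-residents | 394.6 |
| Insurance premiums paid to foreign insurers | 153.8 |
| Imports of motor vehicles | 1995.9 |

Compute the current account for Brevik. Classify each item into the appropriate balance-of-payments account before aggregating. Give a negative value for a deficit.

-2167.2

Goods: -1995.9 - 1501.8 - 2135.0 + 2595.1 + 1004.0 - 1438.8 = -3472.4
Services: -153.8 + 394.6 - 1098.0 + 1650.3 = 793.1
Primary income: 279.2 - 174.1 + 407.0 = 512.1
Current account = (-3472.4) + 793.1 + 512.1 = -2167.2
(Excluded from the current account — capital account: sale of embassy land to a foreign government 158.0, capital transfers received from emigrants 256.1; financial account: inward foreign direct investment in the manufacturing sector 1263.1, domestic pension funds' purchases of foreign equities 1524.6.)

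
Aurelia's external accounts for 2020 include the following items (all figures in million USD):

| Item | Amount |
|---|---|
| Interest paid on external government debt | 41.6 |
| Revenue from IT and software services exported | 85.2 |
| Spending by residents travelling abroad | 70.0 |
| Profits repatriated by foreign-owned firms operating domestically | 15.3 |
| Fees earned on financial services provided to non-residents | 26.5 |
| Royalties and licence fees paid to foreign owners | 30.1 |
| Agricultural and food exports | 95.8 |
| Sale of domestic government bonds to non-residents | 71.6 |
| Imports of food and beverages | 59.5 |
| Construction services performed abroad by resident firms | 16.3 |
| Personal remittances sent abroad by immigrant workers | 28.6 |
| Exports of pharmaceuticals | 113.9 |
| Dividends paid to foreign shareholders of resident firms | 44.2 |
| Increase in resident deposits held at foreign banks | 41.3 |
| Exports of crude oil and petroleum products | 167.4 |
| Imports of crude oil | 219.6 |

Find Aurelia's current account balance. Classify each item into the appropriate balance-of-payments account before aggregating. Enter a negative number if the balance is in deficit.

Goods: -59.5 - 219.6 + 167.4 + 95.8 + 113.9 = 98.0
Services: 26.5 + 85.2 - 70.0 - 30.1 + 16.3 = 27.9
Primary income: -44.2 - 41.6 - 15.3 = -101.1
Secondary income: -28.6
Current account = 98.0 + 27.9 + (-101.1) + (-28.6) = -3.8
(Excluded from the current account — financial account: sale of domestic government bonds to non-residents 71.6, increase in resident deposits held at foreign banks 41.3.)

-3.8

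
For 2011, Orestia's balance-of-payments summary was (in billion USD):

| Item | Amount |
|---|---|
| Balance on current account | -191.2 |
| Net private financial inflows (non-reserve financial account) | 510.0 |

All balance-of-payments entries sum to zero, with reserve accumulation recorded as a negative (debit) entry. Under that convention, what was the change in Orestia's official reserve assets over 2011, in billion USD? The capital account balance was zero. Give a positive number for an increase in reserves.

318.8

Official reserve transactions balance = -((-191.2) + 510.0) = -318.8
An accumulation of reserves is recorded as a debit (negative entry), so the change in the stock of reserves is the negative of that balance.
Change in official reserves = -(-318.8) = 318.8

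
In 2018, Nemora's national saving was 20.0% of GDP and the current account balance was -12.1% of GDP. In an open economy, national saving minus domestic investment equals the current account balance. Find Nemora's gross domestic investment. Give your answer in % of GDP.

I = S - CA = 20.0 - (-12.1) = 32.1

32.1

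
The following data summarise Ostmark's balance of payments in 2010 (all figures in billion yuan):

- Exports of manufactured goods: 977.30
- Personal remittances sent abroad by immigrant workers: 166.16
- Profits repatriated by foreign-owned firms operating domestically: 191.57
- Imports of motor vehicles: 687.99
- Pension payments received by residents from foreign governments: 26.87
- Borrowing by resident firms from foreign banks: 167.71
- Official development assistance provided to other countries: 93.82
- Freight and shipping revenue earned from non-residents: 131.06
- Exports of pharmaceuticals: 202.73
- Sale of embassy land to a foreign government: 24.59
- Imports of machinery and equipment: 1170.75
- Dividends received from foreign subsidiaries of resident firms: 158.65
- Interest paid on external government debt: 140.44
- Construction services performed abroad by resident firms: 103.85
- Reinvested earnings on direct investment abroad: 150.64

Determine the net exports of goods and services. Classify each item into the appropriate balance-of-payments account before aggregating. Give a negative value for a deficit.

Goods: -687.99 + 977.30 - 1170.75 + 202.73 = -678.71
Services: 103.85 + 131.06 = 234.91
Trade balance = -678.71 + 234.91 = -443.80
(Excluded from the trade balance — secondary income: personal remittances sent abroad by immigrant workers 166.16, pension payments received by residents from foreign governments 26.87, official development assistance provided to other countries 93.82; primary income: profits repatriated by foreign-owned firms operating domestically 191.57, dividends received from foreign subsidiaries of resident firms 158.65, interest paid on external government debt 140.44, reinvested earnings on direct investment abroad 150.64; financial account: borrowing by resident firms from foreign banks 167.71; capital account: sale of embassy land to a foreign government 24.59.)

-443.80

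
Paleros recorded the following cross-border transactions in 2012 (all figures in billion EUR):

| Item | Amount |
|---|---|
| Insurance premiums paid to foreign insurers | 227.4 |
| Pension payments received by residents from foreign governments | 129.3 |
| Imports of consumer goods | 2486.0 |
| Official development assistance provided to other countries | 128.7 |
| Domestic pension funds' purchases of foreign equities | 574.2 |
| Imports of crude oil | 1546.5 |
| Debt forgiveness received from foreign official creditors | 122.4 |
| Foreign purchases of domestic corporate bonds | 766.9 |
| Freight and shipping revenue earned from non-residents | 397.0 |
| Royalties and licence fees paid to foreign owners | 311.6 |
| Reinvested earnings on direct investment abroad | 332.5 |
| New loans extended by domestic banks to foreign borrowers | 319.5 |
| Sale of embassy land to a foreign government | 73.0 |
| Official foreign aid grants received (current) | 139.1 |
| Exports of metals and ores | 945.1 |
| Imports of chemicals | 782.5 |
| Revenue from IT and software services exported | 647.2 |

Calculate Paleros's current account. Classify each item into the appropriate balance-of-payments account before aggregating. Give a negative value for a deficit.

-2892.5

Goods: -782.5 - 1546.5 + 945.1 - 2486.0 = -3869.9
Services: 397.0 + 647.2 - 227.4 - 311.6 = 505.2
Primary income: 332.5
Secondary income: 139.1 + 129.3 - 128.7 = 139.7
Current account = (-3869.9) + 505.2 + 332.5 + 139.7 = -2892.5
(Excluded from the current account — financial account: domestic pension funds' purchases of foreign equities 574.2, foreign purchases of domestic corporate bonds 766.9, new loans extended by domestic banks to foreign borrowers 319.5; capital account: debt forgiveness received from foreign official creditors 122.4, sale of embassy land to a foreign government 73.0.)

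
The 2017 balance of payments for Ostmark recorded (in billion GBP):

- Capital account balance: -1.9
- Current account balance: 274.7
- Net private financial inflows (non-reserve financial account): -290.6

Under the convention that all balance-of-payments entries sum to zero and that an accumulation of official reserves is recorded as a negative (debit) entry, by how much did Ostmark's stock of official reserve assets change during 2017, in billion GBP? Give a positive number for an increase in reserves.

-17.8

Official reserve transactions balance = -(274.7 + (-1.9) + (-290.6)) = 17.8
An accumulation of reserves is recorded as a debit (negative entry), so the change in the stock of reserves is the negative of that balance.
Change in official reserves = -(17.8) = -17.8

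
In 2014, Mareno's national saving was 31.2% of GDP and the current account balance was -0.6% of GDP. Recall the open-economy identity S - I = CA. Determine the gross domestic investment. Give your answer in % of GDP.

S - I = CA (net lending to the rest of the world).
I = S - CA = 31.2 - (-0.6) = 31.8

31.8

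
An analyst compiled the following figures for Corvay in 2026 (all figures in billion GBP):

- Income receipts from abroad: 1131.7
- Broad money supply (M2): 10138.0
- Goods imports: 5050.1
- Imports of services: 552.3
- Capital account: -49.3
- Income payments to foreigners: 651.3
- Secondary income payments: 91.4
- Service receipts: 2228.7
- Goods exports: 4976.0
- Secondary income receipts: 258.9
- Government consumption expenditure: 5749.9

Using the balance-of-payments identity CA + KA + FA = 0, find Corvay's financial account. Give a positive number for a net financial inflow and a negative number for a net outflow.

Goods balance = 4976.0 - 5050.1 = -74.1
Services balance = 2228.7 - 552.3 = 1676.4
Trade balance (goods + services) = -74.1 + 1676.4 = 1602.3
Net primary income = 1131.7 - 651.3 = 480.4
Net secondary income = 258.9 - 91.4 = 167.5
Current account = 1602.3 + 480.4 + 167.5 = 2250.2
Financial account = -(2250.2 + (-49.3)) = -2200.9

-2200.9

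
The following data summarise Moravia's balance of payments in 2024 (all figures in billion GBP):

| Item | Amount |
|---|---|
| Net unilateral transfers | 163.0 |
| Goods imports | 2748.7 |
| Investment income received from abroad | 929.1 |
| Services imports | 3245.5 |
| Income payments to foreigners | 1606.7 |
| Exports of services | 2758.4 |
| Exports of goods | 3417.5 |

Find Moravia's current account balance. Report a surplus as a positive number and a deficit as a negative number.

Goods balance = 3417.5 - 2748.7 = 668.8
Services balance = 2758.4 - 3245.5 = -487.1
Trade balance (goods + services) = 668.8 + (-487.1) = 181.7
Net primary income = 929.1 - 1606.7 = -677.6
Net secondary income = 163.0
Current account = 181.7 + (-677.6) + 163.0 = -332.9

-332.9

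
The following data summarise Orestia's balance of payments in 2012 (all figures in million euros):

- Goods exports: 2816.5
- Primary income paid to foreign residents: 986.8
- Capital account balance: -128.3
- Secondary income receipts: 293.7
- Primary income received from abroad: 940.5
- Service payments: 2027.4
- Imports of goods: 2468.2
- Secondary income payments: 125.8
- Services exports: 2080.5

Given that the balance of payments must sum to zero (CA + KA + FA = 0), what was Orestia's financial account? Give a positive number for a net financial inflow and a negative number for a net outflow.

Goods balance = 2816.5 - 2468.2 = 348.3
Services balance = 2080.5 - 2027.4 = 53.1
Trade balance (goods + services) = 348.3 + 53.1 = 401.4
Net primary income = 940.5 - 986.8 = -46.3
Net secondary income = 293.7 - 125.8 = 167.9
Current account = 401.4 + (-46.3) + 167.9 = 523.0
Financial account = -(523.0 + (-128.3)) = -394.7

-394.7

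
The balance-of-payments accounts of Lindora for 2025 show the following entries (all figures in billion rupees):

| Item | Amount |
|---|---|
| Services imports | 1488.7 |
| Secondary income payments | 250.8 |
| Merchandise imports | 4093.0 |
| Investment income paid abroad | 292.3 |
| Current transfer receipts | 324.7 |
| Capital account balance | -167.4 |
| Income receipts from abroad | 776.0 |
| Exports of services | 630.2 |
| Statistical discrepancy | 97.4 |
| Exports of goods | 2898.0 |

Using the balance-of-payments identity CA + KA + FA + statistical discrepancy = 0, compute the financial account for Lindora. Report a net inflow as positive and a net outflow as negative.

Goods balance = 2898.0 - 4093.0 = -1195.0
Services balance = 630.2 - 1488.7 = -858.5
Trade balance (goods + services) = -1195.0 + (-858.5) = -2053.5
Net primary income = 776.0 - 292.3 = 483.7
Net secondary income = 324.7 - 250.8 = 73.9
Current account = -2053.5 + 483.7 + 73.9 = -1495.9
Financial account = -(-1495.9 + (-167.4) + 97.4) = 1565.9

1565.9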